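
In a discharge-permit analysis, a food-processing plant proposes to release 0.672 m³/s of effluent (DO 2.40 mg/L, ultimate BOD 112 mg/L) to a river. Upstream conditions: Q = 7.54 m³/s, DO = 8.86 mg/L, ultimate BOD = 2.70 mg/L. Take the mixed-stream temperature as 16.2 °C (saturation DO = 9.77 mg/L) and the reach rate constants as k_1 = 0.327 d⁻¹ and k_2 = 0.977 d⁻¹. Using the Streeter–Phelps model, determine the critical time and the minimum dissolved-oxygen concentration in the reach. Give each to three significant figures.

t_c ≈ 1.25 d; minimum DO ≈ 7.18 mg/L

Mixed DO = (7.54×8.86 + 0.672×2.40)/(7.54+0.672) = 68.42/8.212 = 8.331 mg/L.
Mixed L₀ = (7.54×2.70 + 0.672×112)/(8.212) = 95.62/8.212 = 11.64 mg/L.
Initial deficit D₀ = C_s − DO₀ = 9.77 − 8.331 = 1.439 mg/L.
t_c = (1/0.6500) ln[(0.977/0.327)(1 − 1.439×0.6500/(0.327×11.64))] = 1.538 × ln(2.254) = 1.250 d.
D_c = (0.327/0.977) × 11.64 × e^(−0.327×1.250) = 0.3347 × 11.64 × 0.6644 = 2.589 mg/L.
Minimum DO = 9.77 − 2.589 = 7.181 mg/L.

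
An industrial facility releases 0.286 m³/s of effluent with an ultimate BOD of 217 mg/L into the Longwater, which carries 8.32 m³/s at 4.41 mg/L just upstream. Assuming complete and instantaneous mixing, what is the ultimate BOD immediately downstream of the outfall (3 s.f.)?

11.5 mg/L

Flow-weighted mixing: C = (Q_r C_r + Q_w C_w)/(Q_r + Q_w)
= (8.32×4.41 + 0.286×217)/(8.32 + 0.286) = 98.75/8.606 = 11.47 mg/L.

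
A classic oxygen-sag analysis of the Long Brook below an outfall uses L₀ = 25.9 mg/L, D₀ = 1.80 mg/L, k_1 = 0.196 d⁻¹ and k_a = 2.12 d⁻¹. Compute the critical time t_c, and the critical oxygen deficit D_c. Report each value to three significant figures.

t_c ≈ 0.642 d; D_c ≈ 2.11 mg/L

With k_a/k_1 = 10.82 and 1 − D₀(k_a−k_1)/(k_1 L₀) = 0.3178,
t_c = ln(10.82 × 0.3178) / (2.12 − 0.196) = ln(3.437) / 1.924 = 1.235/1.924 = 0.6417 d.
L(t_c) = L₀ e^(−k_1 t_c) = 25.9 × 0.8818 = 22.84 mg/L, and at the critical point k_a D_c = k_1 L, so D_c = (0.196/2.12) × 22.84 = 2.112 mg/L.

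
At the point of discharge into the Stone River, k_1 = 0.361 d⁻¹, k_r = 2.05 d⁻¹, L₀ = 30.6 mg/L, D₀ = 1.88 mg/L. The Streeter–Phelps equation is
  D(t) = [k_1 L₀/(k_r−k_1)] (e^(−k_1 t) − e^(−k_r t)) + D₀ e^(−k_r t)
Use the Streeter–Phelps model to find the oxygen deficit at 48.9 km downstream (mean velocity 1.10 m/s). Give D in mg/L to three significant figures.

D ≈ 3.81 mg/L

Travel time t = x/v = 48.9 km / (1.10 m/s) = 48900 m / 1.10 m/s = 44450 s = 0.5145 d.
k_1 L₀/(k_r−k_1) = 0.361×30.6/(2.05−0.361) = 11.05/1.689 = 6.540 mg/L.
e^(−k_1 t) = e^(−0.361×0.5145) = 0.8305; e^(−k_r t) = e^(−2.05×0.5145) = 0.3483.
D = 6.540 × (0.8305 − 0.3483) + 1.88 × 0.3483 = 3.154 + 0.6548 = 3.809 mg/L.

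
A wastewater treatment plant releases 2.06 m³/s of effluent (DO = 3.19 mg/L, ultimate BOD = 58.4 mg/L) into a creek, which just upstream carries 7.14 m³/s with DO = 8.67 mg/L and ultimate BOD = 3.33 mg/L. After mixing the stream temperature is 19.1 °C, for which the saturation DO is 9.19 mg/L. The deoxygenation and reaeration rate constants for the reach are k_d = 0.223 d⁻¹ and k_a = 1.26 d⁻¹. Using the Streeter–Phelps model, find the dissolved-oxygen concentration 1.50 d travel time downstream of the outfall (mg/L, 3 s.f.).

Mixed DO = (7.14×8.67 + 2.06×3.19)/(7.14+2.06) = 68.48/9.200 = 7.443 mg/L.
Mixed L₀ = (7.14×3.33 + 2.06×58.4)/(9.200) = 144.1/9.200 = 15.66 mg/L.
Initial deficit D₀ = C_s − DO₀ = 9.19 − 7.443 = 1.747 mg/L.
D(1.50) = [0.223×15.66/(1.26−0.223)](e^(−0.223×1.50) − e^(−1.26×1.50)) + 1.747 e^(−1.26×1.50)
= 3.368 × (0.7157 − 0.1511) + 1.747 × 0.1511 = 2.165 mg/L.
DO = 9.19 − 2.165 = 7.025 mg/L.

DO ≈ 7.02 mg/L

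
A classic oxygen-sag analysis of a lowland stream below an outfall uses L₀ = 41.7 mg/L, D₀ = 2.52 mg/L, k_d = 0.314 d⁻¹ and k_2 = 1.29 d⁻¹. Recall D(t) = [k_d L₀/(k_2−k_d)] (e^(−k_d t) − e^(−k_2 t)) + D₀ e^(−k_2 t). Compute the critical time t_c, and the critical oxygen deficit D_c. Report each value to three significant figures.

t_c ≈ 1.23 d; D_c ≈ 6.89 mg/L

With k_2/k_d = 4.108 and 1 − D₀(k_2−k_d)/(k_d L₀) = 0.8122,
t_c = ln(4.108 × 0.8122) / (1.29 − 0.314) = ln(3.337) / 0.9760 = 1.205/0.9760 = 1.235 d.
L(t_c) = L₀ e^(−k_d t_c) = 41.7 × 0.6786 = 28.30 mg/L, and at the critical point k_2 D_c = k_d L, so D_c = (0.314/1.29) × 28.30 = 6.888 mg/L.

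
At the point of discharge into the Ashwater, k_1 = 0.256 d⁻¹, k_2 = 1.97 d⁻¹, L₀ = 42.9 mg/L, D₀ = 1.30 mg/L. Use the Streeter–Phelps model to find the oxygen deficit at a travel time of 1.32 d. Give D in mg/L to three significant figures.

k_1 L₀/(k_2−k_1) = 0.256×42.9/(1.97−0.256) = 10.98/1.714 = 6.407 mg/L.
e^(−k_1 t) = e^(−0.256×1.320) = 0.7133; e^(−k_2 t) = e^(−1.97×1.320) = 0.07424.
D = 6.407 × (0.7133 − 0.07424) + 1.30 × 0.07424 = 4.094 + 0.09652 = 4.191 mg/L.

D ≈ 4.19 mg/L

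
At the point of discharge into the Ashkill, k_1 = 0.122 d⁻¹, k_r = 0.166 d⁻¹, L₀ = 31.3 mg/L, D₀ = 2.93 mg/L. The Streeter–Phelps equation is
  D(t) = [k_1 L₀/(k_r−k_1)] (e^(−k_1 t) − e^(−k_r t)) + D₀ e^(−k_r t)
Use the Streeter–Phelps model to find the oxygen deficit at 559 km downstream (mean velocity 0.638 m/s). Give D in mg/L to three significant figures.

Travel time t = x/v = 559 km / (0.638 m/s) = 559000 m / 0.638 m/s = 876200 s = 10.14 d.
k_1 L₀/(k_r−k_1) = 0.122×31.3/(0.166−0.122) = 3.819/0.04400 = 86.79 mg/L.
e^(−k_1 t) = e^(−0.122×10.14) = 0.2902; e^(−k_r t) = e^(−0.166×10.14) = 0.1857.
D = 86.79 × (0.2902 − 0.1857) + 2.93 × 0.1857 = 9.065 + 0.5442 = 9.610 mg/L.

D ≈ 9.61 mg/L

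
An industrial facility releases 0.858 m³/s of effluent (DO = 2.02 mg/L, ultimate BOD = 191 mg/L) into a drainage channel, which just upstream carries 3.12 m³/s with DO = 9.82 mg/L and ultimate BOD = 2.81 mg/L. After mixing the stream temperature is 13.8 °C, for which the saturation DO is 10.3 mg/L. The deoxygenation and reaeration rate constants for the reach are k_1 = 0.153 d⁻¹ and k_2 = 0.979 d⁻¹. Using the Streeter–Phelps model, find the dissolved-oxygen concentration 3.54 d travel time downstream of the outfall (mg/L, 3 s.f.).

Mixed DO = (3.12×9.82 + 0.858×2.02)/(3.12+0.858) = 32.37/3.978 = 8.138 mg/L.
Mixed L₀ = (3.12×2.81 + 0.858×191)/(3.978) = 172.6/3.978 = 43.40 mg/L.
Initial deficit D₀ = C_s − DO₀ = 10.3 − 8.138 = 2.162 mg/L.
D(3.54) = [0.153×43.40/(0.979−0.153)](e^(−0.153×3.54) − e^(−0.979×3.54)) + 2.162 e^(−0.979×3.54)
= 8.039 × (0.5818 − 0.03125) + 2.162 × 0.03125 = 4.493 mg/L.
DO = 10.3 − 4.493 = 5.807 mg/L.

DO ≈ 5.81 mg/L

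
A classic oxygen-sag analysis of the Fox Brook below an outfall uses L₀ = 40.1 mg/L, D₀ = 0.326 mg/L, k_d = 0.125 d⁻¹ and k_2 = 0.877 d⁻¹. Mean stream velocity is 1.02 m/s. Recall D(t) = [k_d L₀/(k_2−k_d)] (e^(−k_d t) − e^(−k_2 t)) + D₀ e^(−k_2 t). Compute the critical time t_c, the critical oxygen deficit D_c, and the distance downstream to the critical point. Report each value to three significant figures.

t_c ≈ 2.52 d; D_c ≈ 4.17 mg/L; x_c ≈ 222 km

With k_2/k_d = 7.016 and 1 − D₀(k_2−k_d)/(k_d L₀) = 0.9511,
t_c = ln(7.016 × 0.9511) / (0.877 − 0.125) = ln(6.673) / 0.7520 = 1.898/0.7520 = 2.524 d.
D_c = (k_d/k_2) L₀ e^(−k_d t_c) = (0.125/0.877) × 40.1 × e^(−0.125×2.524) = 0.1425 × 40.1 × 0.7294 = 4.169 mg/L.
x_c = v t_c = 1.02 m/s × 2.524 d × 86400 s/d = 222400 m ≈ 222 km.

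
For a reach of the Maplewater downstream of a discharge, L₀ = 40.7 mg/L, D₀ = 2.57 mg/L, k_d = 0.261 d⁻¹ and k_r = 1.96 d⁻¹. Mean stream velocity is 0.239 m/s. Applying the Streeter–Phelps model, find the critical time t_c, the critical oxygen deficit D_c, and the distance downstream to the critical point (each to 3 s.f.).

t_c ≈ 0.875 d; D_c ≈ 4.31 mg/L; x_c ≈ 18.1 km

With k_r/k_d = 7.510 and 1 − D₀(k_r−k_d)/(k_d L₀) = 0.5890,
t_c = ln(7.510 × 0.5890) / (1.96 − 0.261) = ln(4.423) / 1.699 = 1.487/1.699 = 0.8751 d.
L(t_c) = L₀ e^(−k_d t_c) = 40.7 × 0.7958 = 32.39 mg/L, and at the critical point k_r D_c = k_d L, so D_c = (0.261/1.96) × 32.39 = 4.313 mg/L.
x_c = v t_c = 0.239 m/s × 0.8751 d × 86400 s/d = 18070 m ≈ 18.1 km.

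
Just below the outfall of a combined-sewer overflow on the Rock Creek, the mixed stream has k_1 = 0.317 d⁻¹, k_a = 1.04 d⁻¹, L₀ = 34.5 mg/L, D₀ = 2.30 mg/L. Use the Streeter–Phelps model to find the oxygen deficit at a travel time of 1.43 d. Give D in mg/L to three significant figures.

D ≈ 6.71 mg/L

k_1 L₀/(k_a−k_1) = 0.317×34.5/(1.04−0.317) = 10.94/0.7230 = 15.13 mg/L.
e^(−k_1 t) = e^(−0.317×1.430) = 0.6355; e^(−k_a t) = e^(−1.04×1.430) = 0.2260.
D = 15.13 × (0.6355 − 0.2260) + 2.30 × 0.2260 = 6.195 + 0.5198 = 6.714 mg/L.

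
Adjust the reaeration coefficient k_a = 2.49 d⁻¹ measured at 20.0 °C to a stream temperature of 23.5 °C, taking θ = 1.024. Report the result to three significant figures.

k_a(T₂) = k_a(T₁) · θ^(T₂−T₁) = 2.49 × 1.024^(23.5−20.0)
= 2.49 × 1.024^3.50 = 2.49 × 1.087 = 2.706 d⁻¹.

k_a ≈ 2.71 d⁻¹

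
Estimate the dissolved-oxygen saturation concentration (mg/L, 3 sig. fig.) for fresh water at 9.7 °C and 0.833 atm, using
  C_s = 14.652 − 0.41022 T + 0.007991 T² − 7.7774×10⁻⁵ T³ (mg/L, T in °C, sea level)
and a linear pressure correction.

C_s ≈ 9.46 mg/L

At sea level: C_s = 14.652 − 0.41022×9.7 + 0.007991×9.7² − 7.7774×10⁻⁵×9.7³ = 11.35 mg/L.
Pressure correction: C_s' = 11.35 × 0.833 = 9.458 mg/L.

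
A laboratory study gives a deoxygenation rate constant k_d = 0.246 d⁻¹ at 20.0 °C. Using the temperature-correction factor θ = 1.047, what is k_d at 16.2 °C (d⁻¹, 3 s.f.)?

k_d(T₂) = k_d(T₁) · θ^(T₂−T₁) = 0.246 × 1.047^(16.2−20.0)
= 0.246 × 1.047^-3.80 = 0.246 × 0.8399 = 0.2066 d⁻¹.

k_d ≈ 0.207 d⁻¹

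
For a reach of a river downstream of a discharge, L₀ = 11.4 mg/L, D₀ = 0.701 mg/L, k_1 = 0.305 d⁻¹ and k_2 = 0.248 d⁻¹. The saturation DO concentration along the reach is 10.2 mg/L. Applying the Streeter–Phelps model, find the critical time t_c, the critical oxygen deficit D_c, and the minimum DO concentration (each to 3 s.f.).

With k_2/k_1 = 0.8131 and 1 − D₀(k_2−k_1)/(k_1 L₀) = 1.011,
t_c = ln(0.8131 × 1.011) / (0.248 − 0.305) = ln(0.8225) / -0.05700 = -0.1955/-0.05700 = 3.429 d.
L(t_c) = L₀ e^(−k_1 t_c) = 11.4 × 0.3514 = 4.006 mg/L, and at the critical point k_2 D_c = k_1 L, so D_c = (0.305/0.248) × 4.006 = 4.927 mg/L.
Minimum DO = C_s − D_c = 10.2 − 4.927 = 5.273 mg/L.

t_c ≈ 3.43 d; D_c ≈ 4.93 mg/L; min DO ≈ 5.27 mg/L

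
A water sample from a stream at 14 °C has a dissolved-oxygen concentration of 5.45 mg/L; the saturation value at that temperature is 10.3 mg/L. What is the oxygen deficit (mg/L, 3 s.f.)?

D ≈ 4.85 mg/L

D = C_s − C = 10.3 − 5.45 = 4.85 mg/L.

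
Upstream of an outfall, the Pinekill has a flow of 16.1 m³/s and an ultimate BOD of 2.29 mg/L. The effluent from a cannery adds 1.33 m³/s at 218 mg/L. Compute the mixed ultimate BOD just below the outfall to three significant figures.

Flow-weighted mixing: C = (Q_r C_r + Q_w C_w)/(Q_r + Q_w)
= (16.1×2.29 + 1.33×218)/(16.1 + 1.33) = 326.8/17.43 = 18.75 mg/L.

18.7 mg/L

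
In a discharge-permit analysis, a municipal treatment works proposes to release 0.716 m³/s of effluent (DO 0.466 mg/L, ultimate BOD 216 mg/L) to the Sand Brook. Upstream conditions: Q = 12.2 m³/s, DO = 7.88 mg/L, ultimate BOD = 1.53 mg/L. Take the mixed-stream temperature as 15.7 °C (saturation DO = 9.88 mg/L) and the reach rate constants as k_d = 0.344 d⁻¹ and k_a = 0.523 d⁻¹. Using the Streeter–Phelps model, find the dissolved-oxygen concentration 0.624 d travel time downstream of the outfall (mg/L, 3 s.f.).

Mixed DO = (12.2×7.88 + 0.716×0.466)/(12.2+0.716) = 96.47/12.92 = 7.469 mg/L.
Mixed L₀ = (12.2×1.53 + 0.716×216)/(12.92) = 173.3/12.92 = 13.42 mg/L.
Initial deficit D₀ = C_s − DO₀ = 9.88 − 7.469 = 2.411 mg/L.
D(0.624) = [0.344×13.42/(0.523−0.344)](e^(−0.344×0.624) − e^(−0.523×0.624)) + 2.411 e^(−0.523×0.624)
= 25.79 × (0.8068 − 0.7216) + 2.411 × 0.7216 = 3.939 mg/L.
DO = 9.88 − 3.939 = 5.941 mg/L.

DO ≈ 5.94 mg/L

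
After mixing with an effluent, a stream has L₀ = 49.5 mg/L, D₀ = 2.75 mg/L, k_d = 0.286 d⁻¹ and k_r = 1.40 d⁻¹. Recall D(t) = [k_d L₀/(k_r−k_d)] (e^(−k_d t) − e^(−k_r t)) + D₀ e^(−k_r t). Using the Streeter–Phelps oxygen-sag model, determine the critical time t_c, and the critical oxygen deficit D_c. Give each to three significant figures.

With k_r/k_d = 4.895 and 1 − D₀(k_r−k_d)/(k_d L₀) = 0.7836,
t_c = ln(4.895 × 0.7836) / (1.40 − 0.286) = ln(3.836) / 1.114 = 1.344/1.114 = 1.207 d.
L(t_c) = L₀ e^(−k_d t_c) = 49.5 × 0.7081 = 35.05 mg/L, and at the critical point k_r D_c = k_d L, so D_c = (0.286/1.40) × 35.05 = 7.161 mg/L.

t_c ≈ 1.21 d; D_c ≈ 7.16 mg/L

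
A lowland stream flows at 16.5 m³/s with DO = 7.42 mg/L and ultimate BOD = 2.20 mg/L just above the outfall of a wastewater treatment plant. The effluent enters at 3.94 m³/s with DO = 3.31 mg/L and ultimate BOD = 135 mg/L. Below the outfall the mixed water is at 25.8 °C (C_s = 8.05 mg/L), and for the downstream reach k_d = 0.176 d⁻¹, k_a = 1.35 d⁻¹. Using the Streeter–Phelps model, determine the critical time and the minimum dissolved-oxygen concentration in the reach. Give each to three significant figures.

t_c ≈ 1.38 d; minimum DO ≈ 5.21 mg/L

Mixed DO = (16.5×7.42 + 3.94×3.31)/(16.5+3.94) = 135.5/20.44 = 6.628 mg/L.
Mixed L₀ = (16.5×2.20 + 3.94×135)/(20.44) = 568.2/20.44 = 27.80 mg/L.
Initial deficit D₀ = C_s − DO₀ = 8.05 − 6.628 = 1.422 mg/L.
t_c = (1/1.174) ln[(1.35/0.176)(1 − 1.422×1.174/(0.176×27.80))] = 0.8518 × ln(5.053) = 1.380 d.
D_c = (0.176/1.35) × 27.80 × e^(−0.176×1.380) = 0.1304 × 27.80 × 0.7844 = 2.843 mg/L.
Minimum DO = 8.05 − 2.843 = 5.207 mg/L.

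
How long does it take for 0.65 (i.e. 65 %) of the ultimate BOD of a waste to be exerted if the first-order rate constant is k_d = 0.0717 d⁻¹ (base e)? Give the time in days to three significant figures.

y/L₀ = 1 − e^(−k_d t) = 0.65 ⇒ e^(−k_d t) = 0.350
t = −ln(0.350) / 0.0717 = 1.050 / 0.0717 = 14.64 d.

t ≈ 14.6 d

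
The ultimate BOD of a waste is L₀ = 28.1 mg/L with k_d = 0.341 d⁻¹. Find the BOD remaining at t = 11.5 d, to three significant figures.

L ≈ 0.557 mg/L

L_t = L₀ e^(−k_d t) = 28.1 × e^(−0.341×11.5) = 28.1 × 0.01981 = 0.5567 mg/L.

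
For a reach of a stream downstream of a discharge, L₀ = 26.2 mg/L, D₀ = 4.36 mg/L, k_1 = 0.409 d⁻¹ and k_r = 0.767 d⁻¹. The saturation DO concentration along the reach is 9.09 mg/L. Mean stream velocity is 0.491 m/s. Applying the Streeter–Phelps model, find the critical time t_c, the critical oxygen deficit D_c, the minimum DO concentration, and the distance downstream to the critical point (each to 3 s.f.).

t_c = [1/(k_r−k_1)] ln[(k_r/k_1)(1 − D₀(k_r−k_1)/(k_1 L₀))]
= [1/(0.767−0.409)] ln[(0.767/0.409)(1 − 4.36×0.3580/(0.409×26.2))]
= (1/0.3580) ln[1.875 × 0.8543] = 2.793 × ln(1.602) = 2.793 × 0.4713 = 1.317 d.
L(t_c) = L₀ e^(−k_1 t_c) = 26.2 × 0.5836 = 15.29 mg/L, and at the critical point k_r D_c = k_1 L, so D_c = (0.409/0.767) × 15.29 = 8.154 mg/L.
Minimum DO = C_s − D_c = 9.09 − 8.154 = 0.9361 mg/L.
x_c = v t_c = 0.491 m/s × 1.317 d × 86400 s/d = 55850 m ≈ 55.9 km.

t_c ≈ 1.32 d; D_c ≈ 8.15 mg/L; min DO ≈ 0.936 mg/L; x_c ≈ 55.9 km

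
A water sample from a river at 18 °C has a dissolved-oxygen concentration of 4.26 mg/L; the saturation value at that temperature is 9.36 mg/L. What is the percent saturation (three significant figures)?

45.5 % saturation

% saturation = C/C_s × 100 = 4.26/9.36 × 100 = 45.5 %.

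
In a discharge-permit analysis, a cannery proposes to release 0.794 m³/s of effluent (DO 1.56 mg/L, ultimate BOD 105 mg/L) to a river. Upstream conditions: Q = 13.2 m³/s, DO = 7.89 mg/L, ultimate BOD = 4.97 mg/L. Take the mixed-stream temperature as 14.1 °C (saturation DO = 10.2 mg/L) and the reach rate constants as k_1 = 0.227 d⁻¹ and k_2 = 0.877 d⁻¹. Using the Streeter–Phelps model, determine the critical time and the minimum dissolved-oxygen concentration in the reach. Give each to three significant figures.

t_c ≈ 0.132 d; minimum DO ≈ 7.53 mg/L

Mixed DO = (13.2×7.89 + 0.794×1.56)/(13.2+0.794) = 105.4/13.99 = 7.531 mg/L.
Mixed L₀ = (13.2×4.97 + 0.794×105)/(13.99) = 149.0/13.99 = 10.65 mg/L.
Initial deficit D₀ = C_s − DO₀ = 10.2 − 7.531 = 2.669 mg/L.
t_c = (1/0.6500) ln[(0.877/0.227)(1 − 2.669×0.6500/(0.227×10.65))] = 1.538 × ln(1.090) = 0.1321 d.
D_c = (0.227/0.877) × 10.65 × e^(−0.227×0.1321) = 0.2588 × 10.65 × 0.9704 = 2.674 mg/L.
Minimum DO = 10.2 − 2.674 = 7.526 mg/L.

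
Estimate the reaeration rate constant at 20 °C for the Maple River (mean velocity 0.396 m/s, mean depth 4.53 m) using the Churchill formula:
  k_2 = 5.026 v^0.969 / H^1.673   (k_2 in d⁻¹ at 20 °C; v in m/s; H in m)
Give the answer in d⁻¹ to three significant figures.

k_2 = 5.026 × 0.396^0.969 / 4.53^1.673 = 5.026 × 0.4075 / 12.52 = 0.1636 d⁻¹.

k_2 ≈ 0.164 d⁻¹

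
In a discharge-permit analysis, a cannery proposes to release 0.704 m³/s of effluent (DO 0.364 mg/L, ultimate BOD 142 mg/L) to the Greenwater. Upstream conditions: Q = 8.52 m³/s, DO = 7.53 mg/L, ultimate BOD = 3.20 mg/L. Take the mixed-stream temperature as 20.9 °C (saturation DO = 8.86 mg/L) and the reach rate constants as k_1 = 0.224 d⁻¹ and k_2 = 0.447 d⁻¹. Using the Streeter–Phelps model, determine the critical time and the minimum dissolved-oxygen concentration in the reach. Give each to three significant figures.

Mixed DO = (8.52×7.53 + 0.704×0.364)/(8.52+0.704) = 64.41/9.224 = 6.983 mg/L.
Mixed L₀ = (8.52×3.20 + 0.704×142)/(9.224) = 127.2/9.224 = 13.79 mg/L.
Initial deficit D₀ = C_s − DO₀ = 8.86 − 6.983 = 1.877 mg/L.
t_c = (1/0.2230) ln[(0.447/0.224)(1 − 1.877×0.2230/(0.224×13.79))] = 4.484 × ln(1.725) = 2.446 d.
D_c = (0.224/0.447) × 13.79 × e^(−0.224×2.446) = 0.5011 × 13.79 × 0.5782 = 3.997 mg/L.
Minimum DO = 8.86 − 3.997 = 4.863 mg/L.

t_c ≈ 2.45 d; minimum DO ≈ 4.86 mg/L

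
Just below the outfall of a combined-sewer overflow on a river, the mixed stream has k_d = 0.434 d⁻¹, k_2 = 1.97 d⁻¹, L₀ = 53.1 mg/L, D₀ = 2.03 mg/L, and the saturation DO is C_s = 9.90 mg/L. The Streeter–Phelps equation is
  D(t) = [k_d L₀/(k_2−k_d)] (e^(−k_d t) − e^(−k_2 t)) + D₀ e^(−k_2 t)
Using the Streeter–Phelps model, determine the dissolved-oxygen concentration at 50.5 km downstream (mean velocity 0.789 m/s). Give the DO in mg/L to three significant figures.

DO ≈ 2.04 mg/L

Travel time t = x/v = 50.5 km / (0.789 m/s) = 50500 m / 0.789 m/s = 64010 s = 0.7408 d.
k_d L₀/(k_2−k_d) = 0.434×53.1/(1.97−0.434) = 23.05/1.536 = 15.00 mg/L.
e^(−k_d t) = e^(−0.434×0.7408) = 0.7251; e^(−k_2 t) = e^(−1.97×0.7408) = 0.2324.
D = 15.00 × (0.7251 − 0.2324) + 2.03 × 0.2324 = 7.392 + 0.4717 = 7.864 mg/L.
DO = C_s − D = 9.90 − 7.864 = 2.036 mg/L.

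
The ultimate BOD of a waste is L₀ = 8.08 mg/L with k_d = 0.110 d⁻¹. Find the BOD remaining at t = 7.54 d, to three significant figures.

L ≈ 3.53 mg/L

L_t = L₀ e^(−k_d t) = 8.08 × e^(−0.110×7.54) = 8.08 × 0.4363 = 3.525 mg/L.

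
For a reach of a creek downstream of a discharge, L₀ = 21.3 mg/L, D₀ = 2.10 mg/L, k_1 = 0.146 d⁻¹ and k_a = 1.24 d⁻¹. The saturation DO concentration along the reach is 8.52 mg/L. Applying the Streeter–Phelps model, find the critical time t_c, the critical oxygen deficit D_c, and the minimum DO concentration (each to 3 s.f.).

t_c = [1/(k_a−k_1)] ln[(k_a/k_1)(1 − D₀(k_a−k_1)/(k_1 L₀))]
= [1/(1.24−0.146)] ln[(1.24/0.146)(1 − 2.10×1.094/(0.146×21.3))]
= (1/1.094) ln[8.493 × 0.2612] = 0.9141 × ln(2.219) = 0.9141 × 0.7969 = 0.7285 d.
L(t_c) = L₀ e^(−k_1 t_c) = 21.3 × 0.8991 = 19.15 mg/L, and at the critical point k_a D_c = k_1 L, so D_c = (0.146/1.24) × 19.15 = 2.255 mg/L.
Minimum DO = C_s − D_c = 8.52 − 2.255 = 6.265 mg/L.

t_c ≈ 0.728 d; D_c ≈ 2.25 mg/L; min DO ≈ 6.27 mg/L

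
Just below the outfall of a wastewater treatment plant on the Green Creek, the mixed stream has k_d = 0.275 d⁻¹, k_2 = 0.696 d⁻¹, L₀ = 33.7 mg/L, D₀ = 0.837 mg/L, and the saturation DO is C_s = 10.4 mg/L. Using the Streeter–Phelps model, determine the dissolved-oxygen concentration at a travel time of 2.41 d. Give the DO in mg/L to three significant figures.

k_d L₀/(k_2−k_d) = 0.275×33.7/(0.696−0.275) = 9.268/0.4210 = 22.01 mg/L.
e^(−k_d t) = e^(−0.275×2.410) = 0.5154; e^(−k_2 t) = e^(−0.696×2.410) = 0.1869.
D = 22.01 × (0.5154 − 0.1869) + 0.837 × 0.1869 = 7.233 + 0.1564 = 7.389 mg/L.
DO = C_s − D = 10.4 − 7.389 = 3.011 mg/L.

DO ≈ 3.01 mg/L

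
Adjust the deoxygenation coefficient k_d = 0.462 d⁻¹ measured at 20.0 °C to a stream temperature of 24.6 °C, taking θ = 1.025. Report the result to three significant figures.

k_d(T₂) = k_d(T₁) · θ^(T₂−T₁) = 0.462 × 1.025^(24.6−20.0)
= 0.462 × 1.025^4.60 = 0.462 × 1.120 = 0.5176 d⁻¹.

k_d ≈ 0.518 d⁻¹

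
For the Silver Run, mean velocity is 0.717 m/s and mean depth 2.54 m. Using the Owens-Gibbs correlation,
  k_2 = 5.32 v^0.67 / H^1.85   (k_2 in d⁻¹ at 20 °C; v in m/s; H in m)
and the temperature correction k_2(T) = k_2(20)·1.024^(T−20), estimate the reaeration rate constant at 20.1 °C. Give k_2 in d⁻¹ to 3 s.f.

k_2 ≈ 0.761 d⁻¹

k_2(20) = 5.32 × 0.717^0.67 / 2.54^1.85 = 5.32 × 0.8002 / 5.610 = 0.7589 d⁻¹.
k_2(20.1) = 0.7589 × 1.024^(20.1−20) = 0.7589 × 1.002 = 0.7607 d⁻¹.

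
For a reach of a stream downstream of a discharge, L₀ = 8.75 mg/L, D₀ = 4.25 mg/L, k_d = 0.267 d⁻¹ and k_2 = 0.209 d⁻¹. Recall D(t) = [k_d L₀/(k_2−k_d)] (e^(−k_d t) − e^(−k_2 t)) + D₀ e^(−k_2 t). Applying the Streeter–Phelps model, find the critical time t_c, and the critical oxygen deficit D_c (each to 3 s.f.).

t_c ≈ 2.49 d; D_c ≈ 5.74 mg/L

t_c = [1/(k_2−k_d)] ln[(k_2/k_d)(1 − D₀(k_2−k_d)/(k_d L₀))]
= [1/(0.209−0.267)] ln[(0.209/0.267)(1 − 4.25×-0.05800/(0.267×8.75))]
= (1/-0.05800) ln[0.7828 × 1.106] = -17.24 × ln(0.8654) = -17.24 × -0.1446 = 2.493 d.
D_c = (k_d/k_2) L₀ e^(−k_d t_c) = (0.267/0.209) × 8.75 × e^(−0.267×2.493) = 1.278 × 8.75 × 0.5139 = 5.745 mg/L.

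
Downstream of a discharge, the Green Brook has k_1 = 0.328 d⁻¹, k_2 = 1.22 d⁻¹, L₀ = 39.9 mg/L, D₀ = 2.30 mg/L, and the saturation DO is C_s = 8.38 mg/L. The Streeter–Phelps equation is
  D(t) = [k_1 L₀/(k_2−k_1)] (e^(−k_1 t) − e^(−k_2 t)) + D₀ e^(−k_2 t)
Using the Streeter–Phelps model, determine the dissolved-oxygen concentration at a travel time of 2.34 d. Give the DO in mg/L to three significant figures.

k_1 L₀/(k_2−k_1) = 0.328×39.9/(1.22−0.328) = 13.09/0.8920 = 14.67 mg/L.
e^(−k_1 t) = e^(−0.328×2.340) = 0.4642; e^(−k_2 t) = e^(−1.22×2.340) = 0.05757.
D = 14.67 × (0.4642 − 0.05757) + 2.30 × 0.05757 = 5.965 + 0.1324 = 6.098 mg/L.
DO = C_s − D = 8.38 − 6.098 = 2.282 mg/L.

DO ≈ 2.28 mg/L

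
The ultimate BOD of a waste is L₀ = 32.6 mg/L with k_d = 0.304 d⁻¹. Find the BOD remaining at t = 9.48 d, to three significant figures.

L_t = L₀ e^(−k_d t) = 32.6 × e^(−0.304×9.48) = 32.6 × 0.05603 = 1.826 mg/L.

L ≈ 1.83 mg/L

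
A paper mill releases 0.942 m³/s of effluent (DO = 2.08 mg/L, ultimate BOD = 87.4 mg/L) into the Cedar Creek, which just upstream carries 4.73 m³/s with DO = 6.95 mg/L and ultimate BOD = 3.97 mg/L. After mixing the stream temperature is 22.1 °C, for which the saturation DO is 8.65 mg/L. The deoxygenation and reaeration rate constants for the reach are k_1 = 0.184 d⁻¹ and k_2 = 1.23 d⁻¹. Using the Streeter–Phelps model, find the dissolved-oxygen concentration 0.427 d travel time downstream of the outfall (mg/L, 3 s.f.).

Mixed DO = (4.73×6.95 + 0.942×2.08)/(4.73+0.942) = 34.83/5.672 = 6.141 mg/L.
Mixed L₀ = (4.73×3.97 + 0.942×87.4)/(5.672) = 101.1/5.672 = 17.83 mg/L.
Initial deficit D₀ = C_s − DO₀ = 8.65 − 6.141 = 2.509 mg/L.
D(0.427) = [0.184×17.83/(1.23−0.184)](e^(−0.184×0.427) − e^(−1.23×0.427)) + 2.509 e^(−1.23×0.427)
= 3.136 × (0.9244 − 0.5914) + 2.509 × 0.5914 = 2.528 mg/L.
DO = 8.65 − 2.528 = 6.122 mg/L.

DO ≈ 6.12 mg/L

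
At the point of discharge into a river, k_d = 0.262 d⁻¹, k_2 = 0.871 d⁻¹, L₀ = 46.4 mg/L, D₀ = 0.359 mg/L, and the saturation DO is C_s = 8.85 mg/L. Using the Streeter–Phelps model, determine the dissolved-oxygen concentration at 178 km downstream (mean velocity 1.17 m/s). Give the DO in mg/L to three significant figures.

DO ≈ 0.494 mg/L

Travel time t = x/v = 178 km / (1.17 m/s) = 178000 m / 1.17 m/s = 152100 s = 1.761 d.
k_d L₀/(k_2−k_d) = 0.262×46.4/(0.871−0.262) = 12.16/0.6090 = 19.96 mg/L.
e^(−k_d t) = e^(−0.262×1.761) = 0.6304; e^(−k_2 t) = e^(−0.871×1.761) = 0.2157.
D = 19.96 × (0.6304 − 0.2157) + 0.359 × 0.2157 = 8.278 + 0.07745 = 8.356 mg/L.
DO = C_s − D = 8.85 − 8.356 = 0.4943 mg/L.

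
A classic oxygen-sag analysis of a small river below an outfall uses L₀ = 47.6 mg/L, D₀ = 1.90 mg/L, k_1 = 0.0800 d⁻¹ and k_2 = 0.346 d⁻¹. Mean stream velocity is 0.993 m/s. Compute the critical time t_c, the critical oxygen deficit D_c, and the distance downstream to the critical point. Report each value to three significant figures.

With k_2/k_1 = 4.325 and 1 − D₀(k_2−k_1)/(k_1 L₀) = 0.8673,
t_c = ln(4.325 × 0.8673) / (0.346 − 0.0800) = ln(3.751) / 0.2660 = 1.322/0.2660 = 4.970 d.
L(t_c) = L₀ e^(−k_1 t_c) = 47.6 × 0.6719 = 31.98 mg/L, and at the critical point k_2 D_c = k_1 L, so D_c = (0.0800/0.346) × 31.98 = 7.395 mg/L.
x_c = v t_c = 0.993 m/s × 4.970 d × 86400 s/d = 426400 m ≈ 426 km.

t_c ≈ 4.97 d; D_c ≈ 7.40 mg/L; x_c ≈ 426 km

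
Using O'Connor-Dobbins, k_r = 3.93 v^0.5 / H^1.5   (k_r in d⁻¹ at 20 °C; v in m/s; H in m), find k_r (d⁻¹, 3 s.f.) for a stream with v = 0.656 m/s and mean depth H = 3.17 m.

k_r ≈ 0.564 d⁻¹

k_r = 3.93 × 0.656^0.5 / 3.17^1.5 = 3.93 × 0.8099 / 5.644 = 0.5640 d⁻¹.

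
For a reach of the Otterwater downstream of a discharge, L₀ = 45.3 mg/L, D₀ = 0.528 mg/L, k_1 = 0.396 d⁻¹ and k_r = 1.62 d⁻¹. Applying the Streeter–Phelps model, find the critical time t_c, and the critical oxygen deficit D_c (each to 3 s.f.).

t_c ≈ 1.12 d; D_c ≈ 7.10 mg/L

At the critical point dD/dt = 0, so k_1 L₀ e^(−k_1 t) = k_r D. Substituting D(t) from the Streeter–Phelps equation and solving for t gives
t_c = ln[(k_r/k_1)(1 − D₀(k_r−k_1)/(k_1 L₀))] / (k_r−k_1).
Here k_r−k_1 = 1.224 d⁻¹ and 1 − D₀(k_r−k_1)/(k_1 L₀) = 1 − 0.528×1.224/(0.396×45.3) = 0.9640, so
t_c = ln(4.091 × 0.9640) / 1.224 = 1.372 / 1.224 = 1.121 d.
L(t_c) = L₀ e^(−k_1 t_c) = 45.3 × 0.6415 = 29.06 mg/L, and at the critical point k_r D_c = k_1 L, so D_c = (0.396/1.62) × 29.06 = 7.104 mg/L.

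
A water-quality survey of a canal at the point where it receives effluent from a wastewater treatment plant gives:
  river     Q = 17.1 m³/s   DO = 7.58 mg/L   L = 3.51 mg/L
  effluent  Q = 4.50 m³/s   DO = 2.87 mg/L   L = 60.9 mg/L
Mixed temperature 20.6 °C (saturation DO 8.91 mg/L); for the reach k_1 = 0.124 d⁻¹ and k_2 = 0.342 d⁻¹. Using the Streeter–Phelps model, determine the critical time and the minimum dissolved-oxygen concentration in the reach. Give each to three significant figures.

t_c ≈ 3.26 d; minimum DO ≈ 5.16 mg/L

Mixed DO = (17.1×7.58 + 4.50×2.87)/(17.1+4.50) = 142.5/21.60 = 6.599 mg/L.
Mixed L₀ = (17.1×3.51 + 4.50×60.9)/(21.60) = 334.1/21.60 = 15.47 mg/L.
Initial deficit D₀ = C_s − DO₀ = 8.91 − 6.599 = 2.311 mg/L.
t_c = (1/0.2180) ln[(0.342/0.124)(1 − 2.311×0.2180/(0.124×15.47))] = 4.587 × ln(2.033) = 3.256 d.
D_c = (0.124/0.342) × 15.47 × e^(−0.124×3.256) = 0.3626 × 15.47 × 0.6678 = 3.745 mg/L.
Minimum DO = 8.91 − 3.745 = 5.165 mg/L.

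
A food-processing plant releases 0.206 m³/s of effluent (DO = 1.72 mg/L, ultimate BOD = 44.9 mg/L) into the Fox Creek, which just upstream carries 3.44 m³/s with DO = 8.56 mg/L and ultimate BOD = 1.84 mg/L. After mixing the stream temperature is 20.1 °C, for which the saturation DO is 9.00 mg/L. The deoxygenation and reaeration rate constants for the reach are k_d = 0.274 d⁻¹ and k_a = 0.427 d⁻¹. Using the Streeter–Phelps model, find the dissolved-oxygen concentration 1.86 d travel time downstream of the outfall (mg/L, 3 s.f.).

Mixed DO = (3.44×8.56 + 0.206×1.72)/(3.44+0.206) = 29.80/3.646 = 8.174 mg/L.
Mixed L₀ = (3.44×1.84 + 0.206×44.9)/(3.646) = 15.58/3.646 = 4.273 mg/L.
Initial deficit D₀ = C_s − DO₀ = 9.00 − 8.174 = 0.8265 mg/L.
D(1.86) = [0.274×4.273/(0.427−0.274)](e^(−0.274×1.86) − e^(−0.427×1.86)) + 0.8265 e^(−0.427×1.86)
= 7.652 × (0.6007 − 0.4519) + 0.8265 × 0.4519 = 1.512 mg/L.
DO = 9.00 − 1.512 = 7.488 mg/L.

DO ≈ 7.49 mg/L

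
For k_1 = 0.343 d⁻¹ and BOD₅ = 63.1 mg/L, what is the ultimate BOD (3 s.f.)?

BOD₅ = L₀(1 − e^(−5k_1)) ⇒ L₀ = BOD₅ / (1 − e^(−5×0.343))
= 63.1 / (1 − 0.1800) = 63.1 / 0.8200 = 76.95 mg/L.

L₀ ≈ 76.9 mg/L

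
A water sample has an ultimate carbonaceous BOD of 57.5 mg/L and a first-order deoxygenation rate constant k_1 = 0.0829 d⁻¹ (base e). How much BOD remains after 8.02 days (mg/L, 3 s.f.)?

L_t = L₀ e^(−k_1 t) = 57.5 × e^(−0.0829×8.02) = 57.5 × 0.5143 = 29.57 mg/L.

L ≈ 29.6 mg/L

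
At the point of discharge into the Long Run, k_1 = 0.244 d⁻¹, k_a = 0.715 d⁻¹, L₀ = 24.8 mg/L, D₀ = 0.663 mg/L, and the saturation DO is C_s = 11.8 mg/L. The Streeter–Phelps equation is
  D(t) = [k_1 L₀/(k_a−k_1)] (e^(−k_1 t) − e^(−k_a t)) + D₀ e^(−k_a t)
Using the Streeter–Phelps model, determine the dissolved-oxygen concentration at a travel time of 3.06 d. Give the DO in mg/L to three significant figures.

DO ≈ 7.08 mg/L

k_1 L₀/(k_a−k_1) = 0.244×24.8/(0.715−0.244) = 6.051/0.4710 = 12.85 mg/L.
e^(−k_1 t) = e^(−0.244×3.060) = 0.4740; e^(−k_a t) = e^(−0.715×3.060) = 0.1122.
D = 12.85 × (0.4740 − 0.1122) + 0.663 × 0.1122 = 4.648 + 0.07436 = 4.723 mg/L.
DO = C_s − D = 11.8 − 4.723 = 7.077 mg/L.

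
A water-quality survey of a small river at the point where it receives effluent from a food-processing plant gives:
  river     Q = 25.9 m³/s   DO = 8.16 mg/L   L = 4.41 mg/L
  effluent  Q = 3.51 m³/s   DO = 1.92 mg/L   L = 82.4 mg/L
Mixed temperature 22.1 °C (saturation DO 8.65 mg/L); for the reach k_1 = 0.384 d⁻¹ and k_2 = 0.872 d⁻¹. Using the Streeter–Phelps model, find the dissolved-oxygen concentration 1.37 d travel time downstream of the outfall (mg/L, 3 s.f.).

DO ≈ 5.17 mg/L

Mixed DO = (25.9×8.16 + 3.51×1.92)/(25.9+3.51) = 218.1/29.41 = 7.415 mg/L.
Mixed L₀ = (25.9×4.41 + 3.51×82.4)/(29.41) = 403.4/29.41 = 13.72 mg/L.
Initial deficit D₀ = C_s − DO₀ = 8.65 − 7.415 = 1.235 mg/L.
D(1.37) = [0.384×13.72/(0.872−0.384)](e^(−0.384×1.37) − e^(−0.872×1.37)) + 1.235 e^(−0.872×1.37)
= 10.79 × (0.5909 − 0.3028) + 1.235 × 0.3028 = 3.484 mg/L.
DO = 8.65 − 3.484 = 5.166 mg/L.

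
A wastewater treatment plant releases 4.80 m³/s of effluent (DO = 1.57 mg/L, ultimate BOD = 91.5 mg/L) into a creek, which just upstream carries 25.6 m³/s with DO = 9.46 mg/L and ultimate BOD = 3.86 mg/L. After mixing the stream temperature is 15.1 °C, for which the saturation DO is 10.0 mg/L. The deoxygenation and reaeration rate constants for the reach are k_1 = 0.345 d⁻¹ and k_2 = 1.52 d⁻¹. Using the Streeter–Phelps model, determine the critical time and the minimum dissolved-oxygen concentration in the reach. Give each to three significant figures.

Mixed DO = (25.6×9.46 + 4.80×1.57)/(25.6+4.80) = 249.7/30.40 = 8.214 mg/L.
Mixed L₀ = (25.6×3.86 + 4.80×91.5)/(30.40) = 538.0/30.40 = 17.70 mg/L.
Initial deficit D₀ = C_s − DO₀ = 10.0 − 8.214 = 1.786 mg/L.
t_c = (1/1.175) ln[(1.52/0.345)(1 − 1.786×1.175/(0.345×17.70))] = 0.8511 × ln(2.892) = 0.9037 d.
D_c = (0.345/1.52) × 17.70 × e^(−0.345×0.9037) = 0.2270 × 17.70 × 0.7321 = 2.941 mg/L.
Minimum DO = 10.0 − 2.941 = 7.059 mg/L.

t_c ≈ 0.904 d; minimum DO ≈ 7.06 mg/L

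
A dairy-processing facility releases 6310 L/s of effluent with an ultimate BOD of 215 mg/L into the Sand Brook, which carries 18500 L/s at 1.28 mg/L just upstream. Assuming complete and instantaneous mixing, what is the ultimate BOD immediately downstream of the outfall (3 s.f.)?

55.6 mg/L

Flow-weighted mixing: C = (Q_r C_r + Q_w C_w)/(Q_r + Q_w)
= (18500×1.28 + 6310×215)/(18500 + 6310) = 1.380×10^6/24810 = 55.64 mg/L.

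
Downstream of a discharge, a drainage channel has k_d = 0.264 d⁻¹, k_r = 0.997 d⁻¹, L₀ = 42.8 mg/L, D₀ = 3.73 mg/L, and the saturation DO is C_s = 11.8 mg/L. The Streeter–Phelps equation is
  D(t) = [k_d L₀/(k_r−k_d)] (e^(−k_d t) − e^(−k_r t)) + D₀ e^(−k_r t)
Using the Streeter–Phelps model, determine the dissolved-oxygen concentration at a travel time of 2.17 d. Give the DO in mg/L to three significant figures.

DO ≈ 4.45 mg/L

k_d L₀/(k_r−k_d) = 0.264×42.8/(0.997−0.264) = 11.30/0.7330 = 15.42 mg/L.
e^(−k_d t) = e^(−0.264×2.170) = 0.5639; e^(−k_r t) = e^(−0.997×2.170) = 0.1149.
D = 15.42 × (0.5639 − 0.1149) + 3.73 × 0.1149 = 6.921 + 0.4287 = 7.350 mg/L.
DO = C_s − D = 11.8 − 7.350 = 4.450 mg/L.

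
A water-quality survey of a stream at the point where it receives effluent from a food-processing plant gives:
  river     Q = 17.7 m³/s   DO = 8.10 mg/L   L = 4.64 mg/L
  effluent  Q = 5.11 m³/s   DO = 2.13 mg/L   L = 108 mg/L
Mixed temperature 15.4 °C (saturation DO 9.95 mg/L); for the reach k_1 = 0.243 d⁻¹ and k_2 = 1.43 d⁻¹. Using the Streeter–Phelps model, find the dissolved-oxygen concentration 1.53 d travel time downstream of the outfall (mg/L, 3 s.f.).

Mixed DO = (17.7×8.10 + 5.11×2.13)/(17.7+5.11) = 154.3/22.81 = 6.763 mg/L.
Mixed L₀ = (17.7×4.64 + 5.11×108)/(22.81) = 634.0/22.81 = 27.80 mg/L.
Initial deficit D₀ = C_s − DO₀ = 9.95 − 6.763 = 3.187 mg/L.
D(1.53) = [0.243×27.80/(1.43−0.243)](e^(−0.243×1.53) − e^(−1.43×1.53)) + 3.187 e^(−1.43×1.53)
= 5.690 × (0.6895 − 0.1122) + 3.187 × 0.1122 = 3.643 mg/L.
DO = 9.95 − 3.643 = 6.307 mg/L.

DO ≈ 6.31 mg/L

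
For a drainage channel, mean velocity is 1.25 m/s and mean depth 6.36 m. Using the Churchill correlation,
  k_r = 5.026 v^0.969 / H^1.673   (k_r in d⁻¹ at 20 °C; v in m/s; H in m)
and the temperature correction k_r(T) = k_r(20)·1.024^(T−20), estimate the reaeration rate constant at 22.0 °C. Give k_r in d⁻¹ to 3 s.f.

k_r(20) = 5.026 × 1.25^0.969 / 6.36^1.673 = 5.026 × 1.241 / 22.09 = 0.2825 d⁻¹.
k_r(22.0) = 0.2825 × 1.024^(22.0−20) = 0.2825 × 1.049 = 0.2962 d⁻¹.

k_r ≈ 0.296 d⁻¹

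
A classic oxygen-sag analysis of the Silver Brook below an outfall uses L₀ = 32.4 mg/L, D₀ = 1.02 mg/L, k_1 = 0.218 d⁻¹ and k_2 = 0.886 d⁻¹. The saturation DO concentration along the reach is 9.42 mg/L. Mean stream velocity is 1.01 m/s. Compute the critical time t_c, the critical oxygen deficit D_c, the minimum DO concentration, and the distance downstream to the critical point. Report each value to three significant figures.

At the critical point dD/dt = 0, so k_1 L₀ e^(−k_1 t) = k_2 D. Substituting D(t) from the Streeter–Phelps equation and solving for t gives
t_c = ln[(k_2/k_1)(1 − D₀(k_2−k_1)/(k_1 L₀))] / (k_2−k_1).
Here k_2−k_1 = 0.6680 d⁻¹ and 1 − D₀(k_2−k_1)/(k_1 L₀) = 1 − 1.02×0.6680/(0.218×32.4) = 0.9035, so
t_c = ln(4.064 × 0.9035) / 0.6680 = 1.301 / 0.6680 = 1.947 d.
D_c = (k_1/k_2) L₀ e^(−k_1 t_c) = (0.218/0.886) × 32.4 × e^(−0.218×1.947) = 0.2460 × 32.4 × 0.6541 = 5.214 mg/L.
Minimum DO = C_s − D_c = 9.42 − 5.214 = 4.206 mg/L.
x_c = v t_c = 1.01 m/s × 1.947 d × 86400 s/d = 169900 m ≈ 170 km.

t_c ≈ 1.95 d; D_c ≈ 5.21 mg/L; min DO ≈ 4.21 mg/L; x_c ≈ 170 km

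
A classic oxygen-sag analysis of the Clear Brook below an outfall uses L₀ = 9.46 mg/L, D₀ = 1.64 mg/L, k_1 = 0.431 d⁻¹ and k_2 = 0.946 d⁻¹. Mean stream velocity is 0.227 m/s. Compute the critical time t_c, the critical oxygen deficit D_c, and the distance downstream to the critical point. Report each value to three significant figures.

With k_2/k_1 = 2.195 and 1 − D₀(k_2−k_1)/(k_1 L₀) = 0.7929,
t_c = ln(2.195 × 0.7929) / (0.946 − 0.431) = ln(1.740) / 0.5150 = 0.5540/0.5150 = 1.076 d.
D_c = (k_1/k_2) L₀ e^(−k_1 t_c) = (0.431/0.946) × 9.46 × e^(−0.431×1.076) = 0.4556 × 9.46 × 0.6290 = 2.711 mg/L.
x_c = v t_c = 0.227 m/s × 1.076 d × 86400 s/d = 21100 m ≈ 21.1 km.

t_c ≈ 1.08 d; D_c ≈ 2.71 mg/L; x_c ≈ 21.1 km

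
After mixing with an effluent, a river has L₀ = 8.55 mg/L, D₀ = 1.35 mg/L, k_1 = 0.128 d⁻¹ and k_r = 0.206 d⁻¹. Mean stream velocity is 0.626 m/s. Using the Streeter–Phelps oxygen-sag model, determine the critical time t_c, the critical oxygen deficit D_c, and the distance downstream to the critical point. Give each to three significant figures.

t_c = [1/(k_r−k_1)] ln[(k_r/k_1)(1 − D₀(k_r−k_1)/(k_1 L₀))]
= [1/(0.206−0.128)] ln[(0.206/0.128)(1 − 1.35×0.07800/(0.128×8.55))]
= (1/0.07800) ln[1.609 × 0.9038] = 12.82 × ln(1.455) = 12.82 × 0.3747 = 4.804 d.
L(t_c) = L₀ e^(−k_1 t_c) = 8.55 × 0.5407 = 4.623 mg/L, and at the critical point k_r D_c = k_1 L, so D_c = (0.128/0.206) × 4.623 = 2.873 mg/L.
x_c = v t_c = 0.626 m/s × 4.804 d × 86400 s/d = 259800 m ≈ 260 km.

t_c ≈ 4.80 d; D_c ≈ 2.87 mg/L; x_c ≈ 260 km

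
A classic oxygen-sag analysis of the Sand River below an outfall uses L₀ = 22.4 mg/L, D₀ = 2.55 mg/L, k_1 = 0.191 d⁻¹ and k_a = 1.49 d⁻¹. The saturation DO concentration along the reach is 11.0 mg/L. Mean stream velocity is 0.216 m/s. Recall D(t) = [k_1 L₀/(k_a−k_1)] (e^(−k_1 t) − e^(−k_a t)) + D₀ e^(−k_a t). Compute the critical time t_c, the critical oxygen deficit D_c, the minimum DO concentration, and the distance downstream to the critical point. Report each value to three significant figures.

t_c = [1/(k_a−k_1)] ln[(k_a/k_1)(1 − D₀(k_a−k_1)/(k_1 L₀))]
= [1/(1.49−0.191)] ln[(1.49/0.191)(1 − 2.55×1.299/(0.191×22.4))]
= (1/1.299) ln[7.801 × 0.2258] = 0.7698 × ln(1.761) = 0.7698 × 0.5660 = 0.4357 d.
D_c = (k_1/k_a) L₀ e^(−k_1 t_c) = (0.191/1.49) × 22.4 × e^(−0.191×0.4357) = 0.1282 × 22.4 × 0.9201 = 2.642 mg/L.
Minimum DO = C_s − D_c = 11.0 − 2.642 = 8.358 mg/L.
x_c = v t_c = 0.216 m/s × 0.4357 d × 86400 s/d = 8132 m ≈ 8.13 km.

t_c ≈ 0.436 d; D_c ≈ 2.64 mg/L; min DO ≈ 8.36 mg/L; x_c ≈ 8.13 km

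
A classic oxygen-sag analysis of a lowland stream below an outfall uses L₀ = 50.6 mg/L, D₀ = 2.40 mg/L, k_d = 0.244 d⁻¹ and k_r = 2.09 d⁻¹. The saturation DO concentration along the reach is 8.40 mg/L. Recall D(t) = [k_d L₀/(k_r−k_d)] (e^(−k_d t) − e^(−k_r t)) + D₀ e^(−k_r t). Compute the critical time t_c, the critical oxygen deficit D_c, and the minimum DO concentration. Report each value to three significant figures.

t_c ≈ 0.923 d; D_c ≈ 4.72 mg/L; min DO ≈ 3.68 mg/L

With k_r/k_d = 8.566 and 1 − D₀(k_r−k_d)/(k_d L₀) = 0.6412,
t_c = ln(8.566 × 0.6412) / (2.09 − 0.244) = ln(5.492) / 1.846 = 1.703/1.846 = 0.9227 d.
L(t_c) = L₀ e^(−k_d t_c) = 50.6 × 0.7984 = 40.40 mg/L, and at the critical point k_r D_c = k_d L, so D_c = (0.244/2.09) × 40.40 = 4.716 mg/L.
Minimum DO = C_s − D_c = 8.40 − 4.716 = 3.684 mg/L.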